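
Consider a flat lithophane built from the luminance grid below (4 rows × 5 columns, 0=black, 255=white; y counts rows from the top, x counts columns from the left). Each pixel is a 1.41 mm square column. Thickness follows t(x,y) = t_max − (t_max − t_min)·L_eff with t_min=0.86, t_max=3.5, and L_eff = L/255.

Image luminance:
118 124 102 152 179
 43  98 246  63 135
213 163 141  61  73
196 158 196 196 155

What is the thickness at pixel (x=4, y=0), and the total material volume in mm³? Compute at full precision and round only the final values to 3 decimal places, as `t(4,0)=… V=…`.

t(4,0)=1.647 V=81.288

span = t_max - t_min = 3.5 - 0.86 = 2.640
L(4,0) = 179, L_eff = 179/255 = 0.701961
t(4,0) = 3.5 - 2.640·0.701961 = 1.647
Σt over all 4·5 pixels = 86886/2125 ≈ 40.8875294
V = pitch²·Σt = 1.41²·86886/2125 = 81.288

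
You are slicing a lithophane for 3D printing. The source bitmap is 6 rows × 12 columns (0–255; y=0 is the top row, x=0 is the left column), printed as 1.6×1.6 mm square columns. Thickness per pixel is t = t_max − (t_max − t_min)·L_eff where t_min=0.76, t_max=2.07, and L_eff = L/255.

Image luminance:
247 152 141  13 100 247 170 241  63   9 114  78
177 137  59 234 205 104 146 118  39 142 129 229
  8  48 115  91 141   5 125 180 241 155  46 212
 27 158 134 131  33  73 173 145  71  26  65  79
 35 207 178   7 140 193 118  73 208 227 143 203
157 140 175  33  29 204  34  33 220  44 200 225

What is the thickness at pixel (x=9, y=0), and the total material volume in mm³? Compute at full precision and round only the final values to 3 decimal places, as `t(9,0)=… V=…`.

span = t_max - t_min = 2.07 - 0.76 = 1.310
L(9,0) = 9, L_eff = 9/255 = 0.035294
t(9,0) = 2.07 - 1.310·0.035294 = 2.024
Σt over all 6·12 pixels = 1310629/12750 ≈ 102.7944314
V = pitch²·Σt = 1.6²·1310629/12750 = 263.154

t(9,0)=2.024 V=263.154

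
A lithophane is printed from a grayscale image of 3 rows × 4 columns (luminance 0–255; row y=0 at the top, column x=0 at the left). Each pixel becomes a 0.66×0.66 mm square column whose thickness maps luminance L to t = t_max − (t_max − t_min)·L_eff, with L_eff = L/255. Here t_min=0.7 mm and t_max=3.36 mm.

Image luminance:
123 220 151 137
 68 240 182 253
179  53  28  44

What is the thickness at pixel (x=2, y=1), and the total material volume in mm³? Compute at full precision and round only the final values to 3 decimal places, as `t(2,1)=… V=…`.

span = t_max - t_min = 3.36 - 0.7 = 2.660
L(2,1) = 182, L_eff = 182/255 = 0.713725
t(2,1) = 3.36 - 2.660·0.713725 = 1.461
Σt over all 3·4 pixels = 145453/6375 ≈ 22.8161569
V = pitch²·Σt = 0.66²·145453/6375 = 9.939

t(2,1)=1.461 V=9.939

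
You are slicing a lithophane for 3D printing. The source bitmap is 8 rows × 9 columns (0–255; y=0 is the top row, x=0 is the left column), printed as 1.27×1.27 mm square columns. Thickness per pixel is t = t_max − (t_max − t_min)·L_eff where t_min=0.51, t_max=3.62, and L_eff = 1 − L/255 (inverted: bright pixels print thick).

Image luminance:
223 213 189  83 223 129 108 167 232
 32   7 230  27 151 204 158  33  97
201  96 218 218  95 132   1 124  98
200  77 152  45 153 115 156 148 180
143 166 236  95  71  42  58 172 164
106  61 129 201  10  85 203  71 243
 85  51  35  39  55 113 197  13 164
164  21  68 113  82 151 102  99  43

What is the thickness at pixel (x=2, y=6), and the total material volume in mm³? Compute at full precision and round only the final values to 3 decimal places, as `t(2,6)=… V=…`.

t(2,6)=0.937 V=231.662

span = t_max - t_min = 3.62 - 0.51 = 3.110
L(2,6) = 35, L_eff = 1 - 35/255 = 0.862745 (inverted)
t(2,6) = 3.62 - 3.110·0.862745 = 0.937
Σt over all 8·9 pixels = 610431/4250 ≈ 143.6308235
V = pitch²·Σt = 1.27²·610431/4250 = 231.662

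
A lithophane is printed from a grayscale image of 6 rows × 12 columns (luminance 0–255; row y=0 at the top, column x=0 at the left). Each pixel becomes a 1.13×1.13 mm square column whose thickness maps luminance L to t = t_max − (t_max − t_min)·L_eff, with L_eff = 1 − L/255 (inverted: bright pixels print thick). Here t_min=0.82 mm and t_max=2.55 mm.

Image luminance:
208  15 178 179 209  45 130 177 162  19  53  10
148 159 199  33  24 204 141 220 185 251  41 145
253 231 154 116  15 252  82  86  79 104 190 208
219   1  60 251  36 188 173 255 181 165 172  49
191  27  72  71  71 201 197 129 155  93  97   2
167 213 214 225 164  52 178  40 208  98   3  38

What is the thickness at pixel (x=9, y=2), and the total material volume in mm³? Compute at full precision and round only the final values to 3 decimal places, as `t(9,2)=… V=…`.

span = t_max - t_min = 2.55 - 0.82 = 1.730
L(9,2) = 104, L_eff = 1 - 104/255 = 0.592157 (inverted)
t(9,2) = 2.55 - 1.730·0.592157 = 1.526
Σt over all 6·12 pixels = 1053191/8500 ≈ 123.9048235
V = pitch²·Σt = 1.13²·1053191/8500 = 158.214

t(9,2)=1.526 V=158.214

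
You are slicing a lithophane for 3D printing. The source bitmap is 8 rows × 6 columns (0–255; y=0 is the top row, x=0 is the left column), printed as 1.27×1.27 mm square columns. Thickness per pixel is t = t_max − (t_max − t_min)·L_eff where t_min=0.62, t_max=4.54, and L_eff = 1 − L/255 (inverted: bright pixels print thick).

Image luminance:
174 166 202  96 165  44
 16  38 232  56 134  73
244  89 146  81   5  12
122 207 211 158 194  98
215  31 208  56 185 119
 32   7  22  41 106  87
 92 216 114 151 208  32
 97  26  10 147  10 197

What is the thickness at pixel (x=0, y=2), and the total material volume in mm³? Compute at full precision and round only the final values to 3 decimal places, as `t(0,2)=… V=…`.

t(0,2)=4.371 V=181.195

span = t_max - t_min = 4.54 - 0.62 = 3.920
L(0,2) = 244, L_eff = 1 - 244/255 = 0.043137 (inverted)
t(0,2) = 4.54 - 3.920·0.043137 = 4.371
Σt over all 8·6 pixels = 42128/375 ≈ 112.3413333
V = pitch²·Σt = 1.27²·42128/375 = 181.195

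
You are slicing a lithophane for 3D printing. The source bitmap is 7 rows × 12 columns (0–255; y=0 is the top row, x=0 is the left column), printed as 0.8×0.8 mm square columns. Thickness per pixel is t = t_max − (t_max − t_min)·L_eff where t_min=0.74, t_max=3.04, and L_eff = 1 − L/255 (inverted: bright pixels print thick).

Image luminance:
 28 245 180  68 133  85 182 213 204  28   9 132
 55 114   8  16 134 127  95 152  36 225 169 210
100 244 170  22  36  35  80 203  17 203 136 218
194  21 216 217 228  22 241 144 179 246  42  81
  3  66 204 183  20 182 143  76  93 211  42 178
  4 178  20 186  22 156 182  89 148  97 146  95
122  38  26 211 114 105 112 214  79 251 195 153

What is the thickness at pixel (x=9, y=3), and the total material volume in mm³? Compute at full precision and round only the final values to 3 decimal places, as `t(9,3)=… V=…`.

t(9,3)=2.959 V=100.319

span = t_max - t_min = 3.04 - 0.74 = 2.300
L(9,3) = 246, L_eff = 1 - 246/255 = 0.035294 (inverted)
t(9,3) = 3.04 - 2.300·0.035294 = 2.959
Σt over all 7·12 pixels = 399709/2550 ≈ 156.7486275
V = pitch²·Σt = 0.8²·399709/2550 = 100.319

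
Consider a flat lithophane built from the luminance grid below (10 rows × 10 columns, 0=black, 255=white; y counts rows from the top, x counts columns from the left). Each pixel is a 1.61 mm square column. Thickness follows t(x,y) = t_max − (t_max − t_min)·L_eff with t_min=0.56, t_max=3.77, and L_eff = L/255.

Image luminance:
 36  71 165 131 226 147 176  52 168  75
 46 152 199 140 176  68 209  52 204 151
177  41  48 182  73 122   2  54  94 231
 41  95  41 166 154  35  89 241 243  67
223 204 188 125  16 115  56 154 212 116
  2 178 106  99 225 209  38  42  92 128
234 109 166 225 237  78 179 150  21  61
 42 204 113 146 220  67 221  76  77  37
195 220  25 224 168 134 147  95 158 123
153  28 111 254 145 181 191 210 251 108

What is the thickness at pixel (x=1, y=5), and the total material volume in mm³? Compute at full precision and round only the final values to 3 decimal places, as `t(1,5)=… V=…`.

t(1,5)=1.529 V=548.072

span = t_max - t_min = 3.77 - 0.56 = 3.210
L(1,5) = 178, L_eff = 178/255 = 0.698039
t(1,5) = 3.77 - 3.210·0.698039 = 1.529
Σt over all 10·10 pixels = 449309/2125 ≈ 211.4395294
V = pitch²·Σt = 1.61²·449309/2125 = 548.072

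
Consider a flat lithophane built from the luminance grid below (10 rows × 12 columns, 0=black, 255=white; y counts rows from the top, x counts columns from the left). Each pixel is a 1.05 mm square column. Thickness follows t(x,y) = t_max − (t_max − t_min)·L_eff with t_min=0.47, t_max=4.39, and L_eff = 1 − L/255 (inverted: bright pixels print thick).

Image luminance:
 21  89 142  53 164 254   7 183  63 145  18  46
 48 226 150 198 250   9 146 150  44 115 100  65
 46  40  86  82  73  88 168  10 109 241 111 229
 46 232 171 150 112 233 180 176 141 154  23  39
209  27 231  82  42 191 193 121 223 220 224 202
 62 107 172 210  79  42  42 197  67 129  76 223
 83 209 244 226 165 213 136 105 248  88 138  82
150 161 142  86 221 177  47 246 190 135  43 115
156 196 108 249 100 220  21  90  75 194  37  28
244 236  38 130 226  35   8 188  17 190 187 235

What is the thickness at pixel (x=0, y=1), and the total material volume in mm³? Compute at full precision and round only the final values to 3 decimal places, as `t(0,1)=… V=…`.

span = t_max - t_min = 4.39 - 0.47 = 3.920
L(0,1) = 48, L_eff = 1 - 48/255 = 0.811765 (inverted)
t(0,1) = 4.39 - 3.920·0.811765 = 1.208
Σt over all 10·12 pixels = 127556/425 ≈ 300.1317647
V = pitch²·Σt = 1.05²·127556/425 = 330.895

t(0,1)=1.208 V=330.895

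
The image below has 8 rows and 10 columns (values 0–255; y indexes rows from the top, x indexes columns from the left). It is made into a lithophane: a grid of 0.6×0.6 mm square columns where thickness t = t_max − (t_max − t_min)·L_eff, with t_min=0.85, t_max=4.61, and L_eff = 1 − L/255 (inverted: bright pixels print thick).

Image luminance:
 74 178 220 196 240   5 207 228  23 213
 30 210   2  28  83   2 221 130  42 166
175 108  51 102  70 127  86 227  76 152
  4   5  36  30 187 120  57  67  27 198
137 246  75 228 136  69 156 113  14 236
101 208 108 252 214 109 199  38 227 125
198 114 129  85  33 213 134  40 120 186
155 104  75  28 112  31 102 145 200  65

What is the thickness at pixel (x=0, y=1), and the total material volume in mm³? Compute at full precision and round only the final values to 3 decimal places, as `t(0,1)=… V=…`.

t(0,1)=1.292 V=75.773

span = t_max - t_min = 4.61 - 0.85 = 3.760
L(0,1) = 30, L_eff = 1 - 30/255 = 0.882353 (inverted)
t(0,1) = 4.61 - 3.760·0.882353 = 1.292
Σt over all 8·10 pixels = 447274/2125 ≈ 210.4818824
V = pitch²·Σt = 0.6²·447274/2125 = 75.773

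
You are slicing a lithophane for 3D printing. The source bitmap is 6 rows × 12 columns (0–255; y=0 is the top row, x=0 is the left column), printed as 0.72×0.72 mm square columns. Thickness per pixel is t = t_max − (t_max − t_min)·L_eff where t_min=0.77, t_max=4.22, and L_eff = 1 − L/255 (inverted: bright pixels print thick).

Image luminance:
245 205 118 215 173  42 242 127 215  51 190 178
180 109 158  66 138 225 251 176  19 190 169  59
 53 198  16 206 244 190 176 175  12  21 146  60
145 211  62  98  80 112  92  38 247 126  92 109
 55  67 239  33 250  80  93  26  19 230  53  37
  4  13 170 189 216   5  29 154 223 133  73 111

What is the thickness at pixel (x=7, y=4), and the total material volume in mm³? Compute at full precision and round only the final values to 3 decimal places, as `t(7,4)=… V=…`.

t(7,4)=1.122 V=92.929

span = t_max - t_min = 4.22 - 0.77 = 3.450
L(7,4) = 26, L_eff = 1 - 26/255 = 0.898039 (inverted)
t(7,4) = 4.22 - 3.450·0.898039 = 1.122
Σt over all 6·12 pixels = 76186/425 ≈ 179.2611765
V = pitch²·Σt = 0.72²·76186/425 = 92.929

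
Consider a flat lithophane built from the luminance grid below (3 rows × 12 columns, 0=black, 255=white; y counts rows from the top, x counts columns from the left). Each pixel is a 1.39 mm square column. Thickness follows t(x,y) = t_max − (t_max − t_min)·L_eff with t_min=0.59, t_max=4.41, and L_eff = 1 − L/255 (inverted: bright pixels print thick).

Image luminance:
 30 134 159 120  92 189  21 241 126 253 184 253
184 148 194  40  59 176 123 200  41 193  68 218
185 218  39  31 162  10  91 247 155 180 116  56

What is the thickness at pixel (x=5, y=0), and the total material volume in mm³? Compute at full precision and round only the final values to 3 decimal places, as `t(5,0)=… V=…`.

span = t_max - t_min = 4.41 - 0.59 = 3.820
L(5,0) = 189, L_eff = 1 - 189/255 = 0.258824 (inverted)
t(5,0) = 4.41 - 3.820·0.258824 = 3.421
Σt over all 3·12 pixels = 606793/6375 ≈ 95.1832157
V = pitch²·Σt = 1.39²·606793/6375 = 183.903

t(5,0)=3.421 V=183.903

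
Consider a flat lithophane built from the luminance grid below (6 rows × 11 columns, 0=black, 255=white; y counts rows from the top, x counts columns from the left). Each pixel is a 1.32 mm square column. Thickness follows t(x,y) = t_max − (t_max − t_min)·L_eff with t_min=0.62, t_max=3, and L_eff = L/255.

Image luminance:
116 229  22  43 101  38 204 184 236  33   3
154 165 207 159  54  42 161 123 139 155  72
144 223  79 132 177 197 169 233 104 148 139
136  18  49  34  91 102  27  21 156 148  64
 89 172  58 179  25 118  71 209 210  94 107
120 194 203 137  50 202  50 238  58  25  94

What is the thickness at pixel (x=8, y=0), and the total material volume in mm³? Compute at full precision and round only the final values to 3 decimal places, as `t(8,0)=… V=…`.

t(8,0)=0.797 V=215.969

span = t_max - t_min = 3 - 0.62 = 2.380
L(8,0) = 236, L_eff = 236/255 = 0.925490
t(8,0) = 3 - 2.380·0.925490 = 0.797
Σt over all 6·11 pixels = 46481/375 ≈ 123.9493333
V = pitch²·Σt = 1.32²·46481/375 = 215.969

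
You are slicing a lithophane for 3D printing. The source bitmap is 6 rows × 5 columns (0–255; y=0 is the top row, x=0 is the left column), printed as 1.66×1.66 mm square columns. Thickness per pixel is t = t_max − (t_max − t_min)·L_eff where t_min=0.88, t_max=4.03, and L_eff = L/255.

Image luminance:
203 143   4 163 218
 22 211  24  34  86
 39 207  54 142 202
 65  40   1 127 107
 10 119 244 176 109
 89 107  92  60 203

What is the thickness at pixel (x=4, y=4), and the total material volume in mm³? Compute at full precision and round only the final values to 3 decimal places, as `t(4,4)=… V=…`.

t(4,4)=2.684 V=220.787

span = t_max - t_min = 4.03 - 0.88 = 3.150
L(4,4) = 109, L_eff = 109/255 = 0.427451
t(4,4) = 4.03 - 3.150·0.427451 = 2.684
Σt over all 6·5 pixels = 136209/1700 ≈ 80.1229412
V = pitch²·Σt = 1.66²·136209/1700 = 220.787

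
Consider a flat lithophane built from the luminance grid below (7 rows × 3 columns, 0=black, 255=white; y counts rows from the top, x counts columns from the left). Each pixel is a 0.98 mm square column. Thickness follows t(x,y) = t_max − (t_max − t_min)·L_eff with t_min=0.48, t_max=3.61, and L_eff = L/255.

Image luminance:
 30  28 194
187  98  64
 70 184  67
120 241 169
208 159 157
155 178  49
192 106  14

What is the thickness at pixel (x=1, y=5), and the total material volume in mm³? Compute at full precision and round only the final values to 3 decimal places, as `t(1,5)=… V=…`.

span = t_max - t_min = 3.61 - 0.48 = 3.130
L(1,5) = 178, L_eff = 178/255 = 0.698039
t(1,5) = 3.61 - 3.130·0.698039 = 1.425
Σt over all 7·3 pixels = 73163/1700 ≈ 43.0370588
V = pitch²·Σt = 0.98²·73163/1700 = 41.333

t(1,5)=1.425 V=41.333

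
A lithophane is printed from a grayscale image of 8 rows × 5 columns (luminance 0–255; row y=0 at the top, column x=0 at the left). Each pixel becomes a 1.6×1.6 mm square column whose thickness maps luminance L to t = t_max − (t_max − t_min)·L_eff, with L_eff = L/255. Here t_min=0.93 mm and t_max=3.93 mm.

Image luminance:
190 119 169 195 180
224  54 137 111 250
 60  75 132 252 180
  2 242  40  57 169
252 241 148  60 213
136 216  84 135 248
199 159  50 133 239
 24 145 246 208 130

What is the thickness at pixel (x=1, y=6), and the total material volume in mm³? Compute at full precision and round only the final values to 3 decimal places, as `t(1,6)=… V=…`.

t(1,6)=2.059 V=218.594

span = t_max - t_min = 3.93 - 0.93 = 3.000
L(1,6) = 159, L_eff = 159/255 = 0.623529
t(1,6) = 3.93 - 3.000·0.623529 = 2.059
Σt over all 8·5 pixels = 7258/85 ≈ 85.3882353
V = pitch²·Σt = 1.6²·7258/85 = 218.594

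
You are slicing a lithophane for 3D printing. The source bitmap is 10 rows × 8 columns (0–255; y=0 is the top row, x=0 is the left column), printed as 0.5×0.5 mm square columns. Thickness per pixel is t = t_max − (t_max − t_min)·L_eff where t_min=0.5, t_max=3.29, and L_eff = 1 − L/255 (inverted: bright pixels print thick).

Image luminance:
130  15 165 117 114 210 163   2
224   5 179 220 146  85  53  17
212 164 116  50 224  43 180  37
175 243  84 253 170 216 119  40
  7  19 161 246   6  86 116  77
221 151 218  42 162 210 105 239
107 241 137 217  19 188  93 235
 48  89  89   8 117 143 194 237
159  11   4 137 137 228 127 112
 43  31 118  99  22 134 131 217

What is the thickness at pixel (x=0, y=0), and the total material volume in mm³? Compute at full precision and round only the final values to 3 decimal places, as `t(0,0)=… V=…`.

t(0,0)=1.922 V=37.651

span = t_max - t_min = 3.29 - 0.5 = 2.790
L(0,0) = 130, L_eff = 1 - 130/255 = 0.490196 (inverted)
t(0,0) = 3.29 - 2.790·0.490196 = 1.922
Σt over all 10·8 pixels = 1280137/8500 ≈ 150.6043529
V = pitch²·Σt = 0.5²·1280137/8500 = 37.651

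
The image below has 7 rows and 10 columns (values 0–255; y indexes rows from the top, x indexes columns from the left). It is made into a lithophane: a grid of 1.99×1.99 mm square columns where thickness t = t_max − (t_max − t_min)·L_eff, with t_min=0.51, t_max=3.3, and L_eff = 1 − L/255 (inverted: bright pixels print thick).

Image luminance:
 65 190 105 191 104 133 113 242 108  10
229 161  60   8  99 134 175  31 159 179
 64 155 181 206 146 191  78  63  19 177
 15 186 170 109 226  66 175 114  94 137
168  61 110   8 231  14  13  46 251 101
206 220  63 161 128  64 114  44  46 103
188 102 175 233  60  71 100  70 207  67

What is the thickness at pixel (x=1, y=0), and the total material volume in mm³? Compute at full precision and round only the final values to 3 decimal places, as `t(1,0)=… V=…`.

span = t_max - t_min = 3.3 - 0.51 = 2.790
L(1,0) = 190, L_eff = 1 - 190/255 = 0.254902 (inverted)
t(1,0) = 3.3 - 2.790·0.254902 = 2.589
Σt over all 7·10 pixels = 1093299/8500 ≈ 128.6234118
V = pitch²·Σt = 1.99²·1093299/8500 = 509.362

t(1,0)=2.589 V=509.362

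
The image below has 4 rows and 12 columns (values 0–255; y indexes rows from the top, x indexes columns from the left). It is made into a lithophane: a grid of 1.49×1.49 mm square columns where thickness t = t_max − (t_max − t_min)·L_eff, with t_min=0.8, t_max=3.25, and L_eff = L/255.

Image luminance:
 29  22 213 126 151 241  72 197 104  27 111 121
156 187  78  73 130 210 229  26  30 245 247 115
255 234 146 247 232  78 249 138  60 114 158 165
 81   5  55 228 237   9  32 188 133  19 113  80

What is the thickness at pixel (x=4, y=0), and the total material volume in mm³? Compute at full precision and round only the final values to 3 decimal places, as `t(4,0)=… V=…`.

span = t_max - t_min = 3.25 - 0.8 = 2.450
L(4,0) = 151, L_eff = 151/255 = 0.592157
t(4,0) = 3.25 - 2.450·0.592157 = 1.799
Σt over all 4·12 pixels = 40183/425 ≈ 94.5482353
V = pitch²·Σt = 1.49²·40183/425 = 209.907

t(4,0)=1.799 V=209.907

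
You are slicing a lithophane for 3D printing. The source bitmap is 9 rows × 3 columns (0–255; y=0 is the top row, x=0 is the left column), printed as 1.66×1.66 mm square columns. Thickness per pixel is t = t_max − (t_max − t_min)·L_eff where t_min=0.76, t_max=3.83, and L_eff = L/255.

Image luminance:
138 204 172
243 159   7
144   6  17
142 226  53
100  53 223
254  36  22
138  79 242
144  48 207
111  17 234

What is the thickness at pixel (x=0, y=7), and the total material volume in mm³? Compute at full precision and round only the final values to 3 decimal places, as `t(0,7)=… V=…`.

span = t_max - t_min = 3.83 - 0.76 = 3.070
L(0,7) = 144, L_eff = 144/255 = 0.564706
t(0,7) = 3.83 - 3.070·0.564706 = 2.096
Σt over all 9·3 pixels = 793661/12750 ≈ 62.2479216
V = pitch²·Σt = 1.66²·793661/12750 = 171.530

t(0,7)=2.096 V=171.530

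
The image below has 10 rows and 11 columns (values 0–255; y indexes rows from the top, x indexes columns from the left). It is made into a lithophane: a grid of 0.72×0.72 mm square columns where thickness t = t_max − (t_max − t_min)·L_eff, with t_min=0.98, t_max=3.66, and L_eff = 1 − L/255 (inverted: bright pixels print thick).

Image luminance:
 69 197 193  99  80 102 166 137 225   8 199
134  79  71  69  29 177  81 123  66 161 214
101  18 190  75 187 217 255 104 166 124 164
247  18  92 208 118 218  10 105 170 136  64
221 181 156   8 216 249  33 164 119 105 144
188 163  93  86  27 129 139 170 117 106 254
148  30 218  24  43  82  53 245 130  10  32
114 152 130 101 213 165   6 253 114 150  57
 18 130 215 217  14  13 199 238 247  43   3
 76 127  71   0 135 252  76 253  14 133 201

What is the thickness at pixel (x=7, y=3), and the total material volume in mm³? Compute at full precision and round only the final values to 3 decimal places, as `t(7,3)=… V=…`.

t(7,3)=2.084 V=131.500

span = t_max - t_min = 3.66 - 0.98 = 2.680
L(7,3) = 105, L_eff = 1 - 105/255 = 0.588235 (inverted)
t(7,3) = 3.66 - 2.680·0.588235 = 2.084
Σt over all 10·11 pixels = 1617118/6375 ≈ 253.6655686
V = pitch²·Σt = 0.72²·1617118/6375 = 131.500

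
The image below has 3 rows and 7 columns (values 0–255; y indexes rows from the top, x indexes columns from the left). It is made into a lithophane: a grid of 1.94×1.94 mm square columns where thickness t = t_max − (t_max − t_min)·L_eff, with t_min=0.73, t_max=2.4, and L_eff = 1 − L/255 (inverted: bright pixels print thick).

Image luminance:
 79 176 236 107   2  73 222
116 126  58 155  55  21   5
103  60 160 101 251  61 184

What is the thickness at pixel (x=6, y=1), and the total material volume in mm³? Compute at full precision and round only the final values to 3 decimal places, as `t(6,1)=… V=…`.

t(6,1)=0.763 V=115.643

span = t_max - t_min = 2.4 - 0.73 = 1.670
L(6,1) = 5, L_eff = 1 - 5/255 = 0.980392 (inverted)
t(6,1) = 2.4 - 1.670·0.980392 = 0.763
Σt over all 3·7 pixels = 195883/6375 ≈ 30.7267451
V = pitch²·Σt = 1.94²·195883/6375 = 115.643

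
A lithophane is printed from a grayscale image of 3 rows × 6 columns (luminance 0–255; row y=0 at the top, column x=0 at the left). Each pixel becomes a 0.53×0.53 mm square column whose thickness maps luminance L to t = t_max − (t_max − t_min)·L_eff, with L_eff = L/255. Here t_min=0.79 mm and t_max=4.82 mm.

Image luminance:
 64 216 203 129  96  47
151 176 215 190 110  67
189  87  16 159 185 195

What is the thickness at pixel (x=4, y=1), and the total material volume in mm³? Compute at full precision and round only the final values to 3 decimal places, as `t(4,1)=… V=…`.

t(4,1)=3.082 V=13.295

span = t_max - t_min = 4.82 - 0.79 = 4.030
L(4,1) = 110, L_eff = 110/255 = 0.431373
t(4,1) = 4.82 - 4.030·0.431373 = 3.082
Σt over all 3·6 pixels = 241379/5100 ≈ 47.3292157
V = pitch²·Σt = 0.53²·241379/5100 = 13.295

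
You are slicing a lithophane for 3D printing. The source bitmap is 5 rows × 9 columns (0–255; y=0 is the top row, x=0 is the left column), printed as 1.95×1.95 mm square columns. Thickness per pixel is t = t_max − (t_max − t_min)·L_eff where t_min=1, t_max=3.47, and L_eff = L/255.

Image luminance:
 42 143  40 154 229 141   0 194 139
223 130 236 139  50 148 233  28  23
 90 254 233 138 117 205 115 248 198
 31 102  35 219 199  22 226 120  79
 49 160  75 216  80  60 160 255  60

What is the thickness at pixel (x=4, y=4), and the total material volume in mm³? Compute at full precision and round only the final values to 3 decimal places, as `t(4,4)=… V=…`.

span = t_max - t_min = 3.47 - 1 = 2.470
L(4,4) = 80, L_eff = 80/255 = 0.313725
t(4,4) = 3.47 - 2.470·0.313725 = 2.695
Σt over all 5·9 pixels = 2490439/25500 ≈ 97.6642745
V = pitch²·Σt = 1.95²·2490439/25500 = 371.368

t(4,4)=2.695 V=371.368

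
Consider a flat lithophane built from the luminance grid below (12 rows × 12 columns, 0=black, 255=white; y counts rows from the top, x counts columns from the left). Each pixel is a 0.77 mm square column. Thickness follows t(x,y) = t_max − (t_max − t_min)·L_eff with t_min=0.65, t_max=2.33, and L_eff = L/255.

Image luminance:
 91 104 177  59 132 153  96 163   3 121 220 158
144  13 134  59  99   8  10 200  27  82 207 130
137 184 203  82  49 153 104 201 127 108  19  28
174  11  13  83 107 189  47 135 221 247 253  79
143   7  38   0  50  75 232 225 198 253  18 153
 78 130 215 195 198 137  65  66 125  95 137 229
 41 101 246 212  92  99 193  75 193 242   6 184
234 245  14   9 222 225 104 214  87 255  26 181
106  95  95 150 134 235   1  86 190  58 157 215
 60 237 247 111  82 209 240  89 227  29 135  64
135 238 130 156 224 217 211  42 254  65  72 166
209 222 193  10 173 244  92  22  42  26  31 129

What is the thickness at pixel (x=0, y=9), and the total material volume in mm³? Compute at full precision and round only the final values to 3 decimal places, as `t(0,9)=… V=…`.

t(0,9)=1.935 V=126.037

span = t_max - t_min = 2.33 - 0.65 = 1.680
L(0,9) = 60, L_eff = 60/255 = 0.235294
t(0,9) = 2.33 - 1.680·0.235294 = 1.935
Σt over all 12·12 pixels = 451726/2125 ≈ 212.5769412
V = pitch²·Σt = 0.77²·451726/2125 = 126.037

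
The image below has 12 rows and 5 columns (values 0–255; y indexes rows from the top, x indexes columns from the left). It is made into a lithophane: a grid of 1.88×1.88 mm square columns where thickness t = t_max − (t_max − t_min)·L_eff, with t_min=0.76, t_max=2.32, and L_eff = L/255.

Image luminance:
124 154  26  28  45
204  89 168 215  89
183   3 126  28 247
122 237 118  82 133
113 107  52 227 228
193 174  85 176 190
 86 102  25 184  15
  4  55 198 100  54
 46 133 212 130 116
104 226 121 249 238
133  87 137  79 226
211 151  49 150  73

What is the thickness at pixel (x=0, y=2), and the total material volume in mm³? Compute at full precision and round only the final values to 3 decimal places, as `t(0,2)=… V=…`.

span = t_max - t_min = 2.32 - 0.76 = 1.560
L(0,2) = 183, L_eff = 183/255 = 0.717647
t(0,2) = 2.32 - 1.560·0.717647 = 1.200
Σt over all 12·5 pixels = 39244/425 ≈ 92.3388235
V = pitch²·Σt = 1.88²·39244/425 = 326.362

t(0,2)=1.200 V=326.362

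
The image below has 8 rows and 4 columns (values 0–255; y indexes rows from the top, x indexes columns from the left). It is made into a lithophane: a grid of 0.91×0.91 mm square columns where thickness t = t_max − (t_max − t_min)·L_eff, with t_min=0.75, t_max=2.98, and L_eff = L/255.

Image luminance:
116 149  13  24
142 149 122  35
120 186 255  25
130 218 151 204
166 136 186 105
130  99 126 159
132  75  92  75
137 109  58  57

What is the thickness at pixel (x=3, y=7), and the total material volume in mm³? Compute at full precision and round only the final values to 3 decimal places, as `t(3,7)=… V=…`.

span = t_max - t_min = 2.98 - 0.75 = 2.230
L(3,7) = 57, L_eff = 57/255 = 0.223529
t(3,7) = 2.98 - 2.230·0.223529 = 2.482
Σt over all 8·4 pixels = 1566217/25500 ≈ 61.4202745
V = pitch²·Σt = 0.91²·1566217/25500 = 50.862

t(3,7)=2.482 V=50.862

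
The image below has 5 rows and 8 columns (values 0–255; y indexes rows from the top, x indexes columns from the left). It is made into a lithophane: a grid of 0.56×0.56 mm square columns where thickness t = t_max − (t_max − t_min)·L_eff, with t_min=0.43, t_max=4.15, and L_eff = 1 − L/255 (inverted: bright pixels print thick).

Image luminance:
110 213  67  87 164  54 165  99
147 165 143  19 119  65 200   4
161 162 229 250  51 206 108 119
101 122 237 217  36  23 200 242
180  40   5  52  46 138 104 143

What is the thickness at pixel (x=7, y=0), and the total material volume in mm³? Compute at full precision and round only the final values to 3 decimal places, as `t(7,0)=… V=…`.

span = t_max - t_min = 4.15 - 0.43 = 3.720
L(7,0) = 99, L_eff = 1 - 99/255 = 0.611765 (inverted)
t(7,0) = 4.15 - 3.720·0.611765 = 1.874
Σt over all 5·8 pixels = 191333/2125 ≈ 90.0390588
V = pitch²·Σt = 0.56²·191333/2125 = 28.236

t(7,0)=1.874 V=28.236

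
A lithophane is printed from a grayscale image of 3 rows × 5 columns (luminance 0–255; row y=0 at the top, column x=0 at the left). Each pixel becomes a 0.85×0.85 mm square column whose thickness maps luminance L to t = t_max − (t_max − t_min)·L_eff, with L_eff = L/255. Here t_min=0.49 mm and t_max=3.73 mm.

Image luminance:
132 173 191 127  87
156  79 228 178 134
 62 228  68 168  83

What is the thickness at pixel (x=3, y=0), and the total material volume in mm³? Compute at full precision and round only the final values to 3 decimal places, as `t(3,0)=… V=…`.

span = t_max - t_min = 3.73 - 0.49 = 3.240
L(3,0) = 127, L_eff = 127/255 = 0.498039
t(3,0) = 3.73 - 3.240·0.498039 = 2.116
Σt over all 3·5 pixels = 249423/8500 ≈ 29.3438824
V = pitch²·Σt = 0.85²·249423/8500 = 21.201

t(3,0)=2.116 V=21.201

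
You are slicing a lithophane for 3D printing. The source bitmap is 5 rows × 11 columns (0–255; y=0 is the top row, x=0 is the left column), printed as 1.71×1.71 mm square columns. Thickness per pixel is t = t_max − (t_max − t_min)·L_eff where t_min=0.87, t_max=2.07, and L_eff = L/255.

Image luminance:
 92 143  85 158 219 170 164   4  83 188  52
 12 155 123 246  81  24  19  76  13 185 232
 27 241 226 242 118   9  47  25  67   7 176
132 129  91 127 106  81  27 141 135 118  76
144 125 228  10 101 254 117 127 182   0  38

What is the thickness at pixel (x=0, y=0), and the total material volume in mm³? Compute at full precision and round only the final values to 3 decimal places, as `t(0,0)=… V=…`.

t(0,0)=1.637 V=247.621

span = t_max - t_min = 2.07 - 0.87 = 1.200
L(0,0) = 92, L_eff = 92/255 = 0.360784
t(0,0) = 2.07 - 1.200·0.360784 = 1.637
Σt over all 5·11 pixels = 143961/1700 ≈ 84.6829412
V = pitch²·Σt = 1.71²·143961/1700 = 247.621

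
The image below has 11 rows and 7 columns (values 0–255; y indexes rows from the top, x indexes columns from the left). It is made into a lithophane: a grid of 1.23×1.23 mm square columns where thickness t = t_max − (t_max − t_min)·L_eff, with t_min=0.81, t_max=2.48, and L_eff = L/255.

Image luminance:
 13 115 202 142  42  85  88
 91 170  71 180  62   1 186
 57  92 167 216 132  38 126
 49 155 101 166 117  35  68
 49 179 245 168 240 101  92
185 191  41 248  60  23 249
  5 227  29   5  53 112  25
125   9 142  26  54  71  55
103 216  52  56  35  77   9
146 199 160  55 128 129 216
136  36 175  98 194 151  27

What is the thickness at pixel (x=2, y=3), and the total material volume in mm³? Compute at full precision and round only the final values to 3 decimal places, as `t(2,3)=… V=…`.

span = t_max - t_min = 2.48 - 0.81 = 1.670
L(2,3) = 101, L_eff = 101/255 = 0.396078
t(2,3) = 2.48 - 1.670·0.396078 = 1.819
Σt over all 11·7 pixels = 1735511/12750 ≈ 136.1185098
V = pitch²·Σt = 1.23²·1735511/12750 = 205.934

t(2,3)=1.819 V=205.934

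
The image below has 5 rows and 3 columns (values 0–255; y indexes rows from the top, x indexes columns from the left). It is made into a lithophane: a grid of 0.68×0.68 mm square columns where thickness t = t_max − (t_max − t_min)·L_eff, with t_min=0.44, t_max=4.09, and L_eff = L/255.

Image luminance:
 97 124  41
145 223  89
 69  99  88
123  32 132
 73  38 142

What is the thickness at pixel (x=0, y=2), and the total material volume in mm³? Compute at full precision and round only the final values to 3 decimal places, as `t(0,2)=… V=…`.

span = t_max - t_min = 4.09 - 0.44 = 3.650
L(0,2) = 69, L_eff = 69/255 = 0.270588
t(0,2) = 4.09 - 3.650·0.270588 = 3.102
Σt over all 5·3 pixels = 6743/170 ≈ 39.6647059
V = pitch²·Σt = 0.68²·6743/170 = 18.341

t(0,2)=3.102 V=18.341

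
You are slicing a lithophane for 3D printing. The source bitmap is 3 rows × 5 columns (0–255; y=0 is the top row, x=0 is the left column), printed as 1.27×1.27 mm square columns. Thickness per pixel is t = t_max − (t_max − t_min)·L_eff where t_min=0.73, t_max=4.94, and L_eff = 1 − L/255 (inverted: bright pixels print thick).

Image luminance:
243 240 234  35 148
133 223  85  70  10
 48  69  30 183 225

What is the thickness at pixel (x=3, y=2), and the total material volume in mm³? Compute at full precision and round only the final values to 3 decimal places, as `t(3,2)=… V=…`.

t(3,2)=3.751 V=70.279

span = t_max - t_min = 4.94 - 0.73 = 4.210
L(3,2) = 183, L_eff = 1 - 183/255 = 0.282353 (inverted)
t(3,2) = 4.94 - 4.210·0.282353 = 3.751
Σt over all 3·5 pixels = 1111121/25500 ≈ 43.5733725
V = pitch²·Σt = 1.27²·1111121/25500 = 70.279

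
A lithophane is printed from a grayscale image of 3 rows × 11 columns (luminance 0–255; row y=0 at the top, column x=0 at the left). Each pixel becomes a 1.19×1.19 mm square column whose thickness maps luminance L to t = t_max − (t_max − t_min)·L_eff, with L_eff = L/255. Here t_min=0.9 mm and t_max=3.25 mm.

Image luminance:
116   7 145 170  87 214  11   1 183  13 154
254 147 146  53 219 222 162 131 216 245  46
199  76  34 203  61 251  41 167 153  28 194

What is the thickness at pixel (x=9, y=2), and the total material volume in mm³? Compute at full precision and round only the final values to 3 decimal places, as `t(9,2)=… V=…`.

t(9,2)=2.992 V=95.121

span = t_max - t_min = 3.25 - 0.9 = 2.350
L(9,2) = 28, L_eff = 28/255 = 0.109804
t(9,2) = 3.25 - 2.350·0.109804 = 2.992
Σt over all 3·11 pixels = 85643/1275 ≈ 67.1709804
V = pitch²·Σt = 1.19²·85643/1275 = 95.121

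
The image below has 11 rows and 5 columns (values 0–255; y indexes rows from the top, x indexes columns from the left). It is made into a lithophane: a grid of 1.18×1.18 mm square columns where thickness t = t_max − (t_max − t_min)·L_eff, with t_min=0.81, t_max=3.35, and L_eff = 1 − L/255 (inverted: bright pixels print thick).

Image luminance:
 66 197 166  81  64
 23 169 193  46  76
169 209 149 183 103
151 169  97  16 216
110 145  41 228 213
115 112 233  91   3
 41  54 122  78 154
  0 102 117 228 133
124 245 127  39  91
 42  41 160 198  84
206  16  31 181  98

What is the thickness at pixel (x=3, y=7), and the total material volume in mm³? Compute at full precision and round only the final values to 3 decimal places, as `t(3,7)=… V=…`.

t(3,7)=3.081 V=152.820

span = t_max - t_min = 3.35 - 0.81 = 2.540
L(3,7) = 228, L_eff = 1 - 228/255 = 0.105882 (inverted)
t(3,7) = 3.35 - 2.540·0.105882 = 3.081
Σt over all 11·5 pixels = 932903/8500 ≈ 109.7532941
V = pitch²·Σt = 1.18²·932903/8500 = 152.820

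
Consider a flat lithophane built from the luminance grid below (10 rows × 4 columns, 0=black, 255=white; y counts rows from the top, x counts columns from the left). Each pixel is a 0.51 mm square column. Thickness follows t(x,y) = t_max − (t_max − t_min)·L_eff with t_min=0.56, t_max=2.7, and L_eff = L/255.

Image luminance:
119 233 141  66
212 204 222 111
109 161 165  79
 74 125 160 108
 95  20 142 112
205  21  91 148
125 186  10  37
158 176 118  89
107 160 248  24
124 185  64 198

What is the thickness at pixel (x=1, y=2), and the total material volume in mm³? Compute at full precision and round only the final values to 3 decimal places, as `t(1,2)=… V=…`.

t(1,2)=1.349 V=16.889

span = t_max - t_min = 2.7 - 0.56 = 2.140
L(1,2) = 161, L_eff = 161/255 = 0.631373
t(1,2) = 2.7 - 2.140·0.631373 = 1.349
Σt over all 10·4 pixels = 413938/6375 ≈ 64.9314510
V = pitch²·Σt = 0.51²·413938/6375 = 16.889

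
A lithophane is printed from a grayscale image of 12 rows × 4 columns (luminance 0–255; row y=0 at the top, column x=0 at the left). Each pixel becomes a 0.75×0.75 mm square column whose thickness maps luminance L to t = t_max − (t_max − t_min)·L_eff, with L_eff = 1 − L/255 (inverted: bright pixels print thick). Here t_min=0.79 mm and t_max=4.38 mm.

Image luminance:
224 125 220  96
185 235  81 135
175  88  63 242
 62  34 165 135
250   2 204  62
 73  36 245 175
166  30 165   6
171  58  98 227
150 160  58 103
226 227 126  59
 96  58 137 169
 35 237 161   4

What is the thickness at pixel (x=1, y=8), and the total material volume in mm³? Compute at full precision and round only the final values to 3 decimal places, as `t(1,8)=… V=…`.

span = t_max - t_min = 4.38 - 0.79 = 3.590
L(1,8) = 160, L_eff = 1 - 160/255 = 0.372549 (inverted)
t(1,8) = 4.38 - 3.590·0.372549 = 3.043
Σt over all 12·4 pixels = 188633/1500 ≈ 125.7553333
V = pitch²·Σt = 0.75²·188633/1500 = 70.737

t(1,8)=3.043 V=70.737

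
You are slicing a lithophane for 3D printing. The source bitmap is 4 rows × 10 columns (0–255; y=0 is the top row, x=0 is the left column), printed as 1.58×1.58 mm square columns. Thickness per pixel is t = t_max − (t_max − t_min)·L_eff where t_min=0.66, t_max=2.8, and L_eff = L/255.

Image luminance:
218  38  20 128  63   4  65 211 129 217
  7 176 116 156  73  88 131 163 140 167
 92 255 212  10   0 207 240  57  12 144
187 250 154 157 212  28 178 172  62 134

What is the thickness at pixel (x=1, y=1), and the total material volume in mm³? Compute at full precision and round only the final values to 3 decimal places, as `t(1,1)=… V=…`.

span = t_max - t_min = 2.8 - 0.66 = 2.140
L(1,1) = 176, L_eff = 176/255 = 0.690196
t(1,1) = 2.8 - 2.140·0.690196 = 1.323
Σt over all 4·10 pixels = 295063/4250 ≈ 69.4265882
V = pitch²·Σt = 1.58²·295063/4250 = 173.317

t(1,1)=1.323 V=173.317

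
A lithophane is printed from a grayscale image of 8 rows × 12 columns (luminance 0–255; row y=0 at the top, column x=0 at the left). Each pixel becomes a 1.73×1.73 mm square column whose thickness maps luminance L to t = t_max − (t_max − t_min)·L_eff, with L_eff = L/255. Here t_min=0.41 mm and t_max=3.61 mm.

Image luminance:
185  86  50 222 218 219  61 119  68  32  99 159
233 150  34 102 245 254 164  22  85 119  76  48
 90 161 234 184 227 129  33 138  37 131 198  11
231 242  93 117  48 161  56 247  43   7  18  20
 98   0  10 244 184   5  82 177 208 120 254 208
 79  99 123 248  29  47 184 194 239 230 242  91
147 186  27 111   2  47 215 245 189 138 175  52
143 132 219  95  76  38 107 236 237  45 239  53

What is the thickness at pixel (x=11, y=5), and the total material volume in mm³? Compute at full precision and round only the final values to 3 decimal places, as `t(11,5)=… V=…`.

span = t_max - t_min = 3.61 - 0.41 = 3.200
L(11,5) = 91, L_eff = 91/255 = 0.356863
t(11,5) = 3.61 - 3.200·0.356863 = 2.468
Σt over all 8·12 pixels = 242584/1275 ≈ 190.2619608
V = pitch²·Σt = 1.73²·242584/1275 = 569.435

t(11,5)=2.468 V=569.435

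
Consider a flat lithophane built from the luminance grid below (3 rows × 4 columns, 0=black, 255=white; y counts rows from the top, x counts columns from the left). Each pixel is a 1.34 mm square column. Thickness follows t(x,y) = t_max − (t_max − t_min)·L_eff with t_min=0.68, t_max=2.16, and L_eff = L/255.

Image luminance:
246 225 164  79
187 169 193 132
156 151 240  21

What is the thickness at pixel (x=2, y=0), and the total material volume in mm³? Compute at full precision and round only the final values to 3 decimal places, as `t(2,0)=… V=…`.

span = t_max - t_min = 2.16 - 0.68 = 1.480
L(2,0) = 164, L_eff = 164/255 = 0.643137
t(2,0) = 2.16 - 1.480·0.643137 = 1.208
Σt over all 3·4 pixels = 92609/6375 ≈ 14.5269020
V = pitch²·Σt = 1.34²·92609/6375 = 26.085

t(2,0)=1.208 V=26.085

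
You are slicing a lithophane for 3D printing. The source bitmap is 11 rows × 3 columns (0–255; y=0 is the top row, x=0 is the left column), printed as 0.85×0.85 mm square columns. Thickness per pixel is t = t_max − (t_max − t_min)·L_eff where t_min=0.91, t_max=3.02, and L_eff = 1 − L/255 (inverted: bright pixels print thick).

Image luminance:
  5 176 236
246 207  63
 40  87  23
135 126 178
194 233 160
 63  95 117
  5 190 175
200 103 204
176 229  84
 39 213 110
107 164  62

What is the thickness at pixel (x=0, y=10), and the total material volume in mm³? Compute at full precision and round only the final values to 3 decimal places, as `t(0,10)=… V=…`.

t(0,10)=1.795 V=48.270

span = t_max - t_min = 3.02 - 0.91 = 2.110
L(0,10) = 107, L_eff = 1 - 107/255 = 0.580392 (inverted)
t(0,10) = 3.02 - 2.110·0.580392 = 1.795
Σt over all 11·3 pixels = 85183/1275 ≈ 66.8101961
V = pitch²·Σt = 0.85²·85183/1275 = 48.270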